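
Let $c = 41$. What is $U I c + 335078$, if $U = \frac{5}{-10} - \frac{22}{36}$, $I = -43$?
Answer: $\frac{3033332}{9} \approx 3.3704 \cdot 10^{5}$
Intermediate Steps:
$U = - \frac{10}{9}$ ($U = 5 \left(- \frac{1}{10}\right) - \frac{11}{18} = - \frac{1}{2} - \frac{11}{18} = - \frac{10}{9} \approx -1.1111$)
$U I c + 335078 = \left(- \frac{10}{9}\right) \left(-43\right) 41 + 335078 = \frac{430}{9} \cdot 41 + 335078 = \frac{17630}{9} + 335078 = \frac{3033332}{9}$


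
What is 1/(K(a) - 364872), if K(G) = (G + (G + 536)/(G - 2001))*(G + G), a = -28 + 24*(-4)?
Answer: -2125/709902824 ≈ -2.9934e-6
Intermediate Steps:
a = -124 (a = -28 - 96 = -124)
K(G) = 2*G*(G + (536 + G)/(-2001 + G)) (K(G) = (G + (536 + G)/(-2001 + G))*(2*G) = 2*G*(G + (536 + G)/(-2001 + G)))
1/(K(a) - 364872) = 1/(2*(-124)*(536 + (-124)**2 - 2000*(-124))/(-2001 - 124) - 364872) = 1/(2*(-124)*(536 + 15376 + 248000)/(-2125) - 364872) = 1/(2*(-124)*(-1/2125)*263912 - 364872) = 1/(65450176/2125 - 364872) = 1/(-709902824/2125) = -2125/709902824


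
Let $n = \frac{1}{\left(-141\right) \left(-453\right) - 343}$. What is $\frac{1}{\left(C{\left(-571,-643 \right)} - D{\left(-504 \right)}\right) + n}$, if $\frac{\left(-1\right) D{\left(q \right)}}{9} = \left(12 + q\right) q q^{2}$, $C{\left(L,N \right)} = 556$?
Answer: $\frac{63530}{36014557019376441} \approx 1.764 \cdot 10^{-12}$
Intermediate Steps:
$D{\left(q \right)} = - 9 q^{3} \left(12 + q\right)$ ($D{\left(q \right)} = - 9 \left(12 + q\right) q q^{2} = - 9 \left(12 + q\right) q^{3} = - 9 q^{3} \left(12 + q\right)$)
$n = \frac{1}{63530}$ ($n = \frac{1}{63873 - 343} = \frac{1}{63530} \approx 1.5741 \cdot 10^{-5}$)
$\frac{1}{\left(C{\left(-571,-643 \right)} - D{\left(-504 \right)}\right) + n} = \frac{1}{\left(556 - 9 \left(-504\right)^{3} \left(-12 - -504\right)\right) + \frac{1}{63530}} = \frac{1}{\left(556 - 9 \left(-128024064\right) \left(-12 + 504\right)\right) + \frac{1}{63530}} = \frac{1}{\left(556 - 9 \left(-128024064\right) 492\right) + \frac{1}{63530}} = \frac{1}{\left(556 - -566890555392\right) + \frac{1}{63530}} = \frac{1}{\left(556 + 566890555392\right) + \frac{1}{63530}} = \frac{1}{566890555948 + \frac{1}{63530}} = \frac{1}{\frac{36014557019376441}{63530}} = \frac{63530}{36014557019376441}$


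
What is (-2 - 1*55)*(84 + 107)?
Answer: -10887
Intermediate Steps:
(-2 - 1*55)*(84 + 107) = (-2 - 55)*191 = -57*191 = -10887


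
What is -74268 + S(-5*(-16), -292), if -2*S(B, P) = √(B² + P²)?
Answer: -74268 - 2*√5729 ≈ -74419.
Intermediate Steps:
S(B, P) = -√(B² + P²)/2
-74268 + S(-5*(-16), -292) = -74268 - √((-5*(-16))² + (-292)²)/2 = -74268 - √(80² + 85264)/2 = -74268 - √(6400 + 85264)/2 = -74268 - 2*√5729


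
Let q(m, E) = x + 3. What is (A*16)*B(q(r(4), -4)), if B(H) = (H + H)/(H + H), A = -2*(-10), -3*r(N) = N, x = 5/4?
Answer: 320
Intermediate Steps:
x = 5/4 (x = 5*(¼) = 5/4 ≈ 1.2500)
r(N) = -N/3
A = 20
q(m, E) = 17/4 (q(m, E) = 5/4 + 3 = 17/4)
B(H) = 1 (B(H) = (2*H)/((2*H)) = (2*H)*(1/(2*H)) = 1)
(A*16)*B(q(r(4), -4)) = (20*16)*1 = 320*1 = 320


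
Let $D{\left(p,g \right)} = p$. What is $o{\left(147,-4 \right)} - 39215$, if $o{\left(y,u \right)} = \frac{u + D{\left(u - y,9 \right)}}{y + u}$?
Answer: $- \frac{5607900}{143} \approx -39216.0$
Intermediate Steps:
$o{\left(y,u \right)} = \frac{- y + 2 u}{u + y}$ ($o{\left(y,u \right)} = \frac{u + \left(u - y\right)}{y + u} = \frac{- y + 2 u}{u + y}$)
$o{\left(147,-4 \right)} - 39215 = \frac{\left(-1\right) 147 + 2 \left(-4\right)}{-4 + 147} - 39215 = \frac{-147 - 8}{143} - 39215 = \frac{1}{143} \left(-155\right) - 39215 = - \frac{155}{143} - 39215 = - \frac{5607900}{143}$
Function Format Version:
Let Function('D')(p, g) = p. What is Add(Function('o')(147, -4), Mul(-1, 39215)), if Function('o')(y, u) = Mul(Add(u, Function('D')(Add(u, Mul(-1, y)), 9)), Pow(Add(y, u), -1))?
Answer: Rational(-5607900, 143) ≈ -39216.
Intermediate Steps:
Function('o')(y, u) = Mul(Pow(Add(u, y), -1), Add(Mul(-1, y), Mul(2, u))) (Function('o')(y, u) = Mul(Add(u, Add(u, Mul(-1, y))), Pow(Add(y, u), -1)) = Mul(Add(Mul(-1, y), Mul(2, u)), Pow(Add(u, y), -1)) = Mul(Pow(Add(u, y), -1), Add(Mul(-1, y), Mul(2, u))))
Add(Function('o')(147, -4), Mul(-1, 39215)) = Add(Mul(Pow(Add(-4, 147), -1), Add(Mul(-1, 147), Mul(2, -4))), Mul(-1, 39215)) = Add(Mul(Pow(143, -1), Add(-147, -8)), -39215) = Add(Mul(Rational(1, 143), -155), -39215) = Add(Rational(-155, 143), -39215) = Rational(-5607900, 143)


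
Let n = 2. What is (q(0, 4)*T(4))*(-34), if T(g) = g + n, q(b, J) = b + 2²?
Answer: -816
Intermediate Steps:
q(b, J) = 4 + b (q(b, J) = b + 4 = 4 + b)
T(g) = 2 + g (T(g) = g + 2 = 2 + g)
(q(0, 4)*T(4))*(-34) = ((4 + 0)*(2 + 4))*(-34) = (4*6)*(-34) = 24*(-34) = -816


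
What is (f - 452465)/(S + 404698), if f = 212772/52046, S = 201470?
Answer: -11774390309/15774309864 ≈ -0.74643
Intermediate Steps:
f = 106386/26023 (f = 212772*(1/52046) = 106386/26023 ≈ 4.0882)
(f - 452465)/(S + 404698) = (106386/26023 - 452465)/(201470 + 404698) = -11774390309/26023/606168 = -11774390309/26023*1/606168 = -11774390309/15774309864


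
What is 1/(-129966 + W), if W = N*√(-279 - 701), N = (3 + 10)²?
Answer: -64983/8459575468 - 1183*I*√5/8459575468 ≈ -7.6816e-6 - 3.127e-7*I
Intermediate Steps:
N = 169 (N = 13² = 169)
W = 2366*I*√5 (W = 169*√(-279 - 701) = 169*√(-980) = 169*(14*I*√5) = 2366*I*√5 ≈ 5290.5*I)
1/(-129966 + W) = 1/(-129966 + 2366*I*√5)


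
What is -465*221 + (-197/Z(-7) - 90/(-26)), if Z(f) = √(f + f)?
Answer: -1335900/13 + 197*I*√14/14 ≈ -1.0276e+5 + 52.65*I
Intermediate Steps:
Z(f) = √2*√f (Z(f) = √(2*f) = √2*√f)
-465*221 + (-197/Z(-7) - 90/(-26)) = -465*221 + (-197*(-I*√14/14) - 90/(-26)) = -102765 + (-197*(-I*√14/14) - 90*(-1/26)) = -102765 + (-197*(-I*√14/14) + 45/13) = -102765 + (-(-197)*I*√14/14 + 45/13) = -102765 + (197*I*√14/14 + 45/13) = -102765 + (45/13 + 197*I*√14/14) = -1335900/13 + 197*I*√14/14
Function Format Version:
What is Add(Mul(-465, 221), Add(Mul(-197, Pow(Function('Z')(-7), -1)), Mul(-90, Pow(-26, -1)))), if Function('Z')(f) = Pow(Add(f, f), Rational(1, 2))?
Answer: Add(Rational(-1335900, 13), Mul(Rational(197, 14), I, Pow(14, Rational(1, 2)))) ≈ Add(-1.0276e+5, Mul(52.650, I))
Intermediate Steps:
Function('Z')(f) = Mul(Pow(2, Rational(1, 2)), Pow(f, Rational(1, 2))) (Function('Z')(f) = Pow(Mul(2, f), Rational(1, 2)) = Mul(Pow(2, Rational(1, 2)), Pow(f, Rational(1, 2))))
Add(Mul(-465, 221), Add(Mul(-197, Pow(Function('Z')(-7), -1)), Mul(-90, Pow(-26, -1)))) = Add(Mul(-465, 221), Add(Mul(-197, Pow(Mul(Pow(2, Rational(1, 2)), Pow(-7, Rational(1, 2))), -1)), Mul(-90, Pow(-26, -1)))) = Add(-102765, Add(Mul(-197, Pow(Mul(Pow(2, Rational(1, 2)), Mul(I, Pow(7, Rational(1, 2)))), -1)), Mul(-90, Rational(-1, 26)))) = Add(-102765, Add(Mul(-197, Pow(Mul(I, Pow(14, Rational(1, 2))), -1)), Rational(45, 13))) = Add(-102765, Add(Mul(-197, Mul(Rational(-1, 14), I, Pow(14, Rational(1, 2)))), Rational(45, 13))) = Add(-102765, Add(Mul(Rational(197, 14), I, Pow(14, Rational(1, 2))), Rational(45, 13))) = Add(-102765, Add(Rational(45, 13), Mul(Rational(197, 14), I, Pow(14, Rational(1, 2))))) = Add(Rational(-1335900, 13), Mul(Rational(197, 14), I, Pow(14, Rational(1, 2))))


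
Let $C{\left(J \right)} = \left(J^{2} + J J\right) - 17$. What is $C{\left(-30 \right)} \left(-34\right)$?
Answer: $-60622$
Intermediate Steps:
$C{\left(J \right)} = -17 + 2 J^{2}$ ($C{\left(J \right)} = \left(J^{2} + J^{2}\right) - 17 = 2 J^{2} - 17 = -17 + 2 J^{2}$)
$C{\left(-30 \right)} \left(-34\right) = \left(-17 + 2 \left(-30\right)^{2}\right) \left(-34\right) = \left(-17 + 2 \cdot 900\right) \left(-34\right) = \left(-17 + 1800\right) \left(-34\right) = 1783 \left(-34\right) = -60622$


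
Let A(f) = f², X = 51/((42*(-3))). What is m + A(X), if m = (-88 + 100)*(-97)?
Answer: -2053007/1764 ≈ -1163.8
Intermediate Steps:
X = -17/42 (X = 51/(-126) = 51*(-1/126) = -17/42 ≈ -0.40476)
m = -1164 (m = 12*(-97) = -1164)
m + A(X) = -1164 + (-17/42)² = -1164 + 289/1764 = -2053007/1764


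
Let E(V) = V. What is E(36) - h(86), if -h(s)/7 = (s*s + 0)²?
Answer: 382905748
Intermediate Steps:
h(s) = -7*s⁴ (h(s) = -7*(s*s + 0)² = -7*(s² + 0)² = -7*s⁴)
E(36) - h(86) = 36 - (-7)*86⁴ = 36 - (-7)*54700816 = 36 - 1*(-382905712) = 36 + 382905712 = 382905748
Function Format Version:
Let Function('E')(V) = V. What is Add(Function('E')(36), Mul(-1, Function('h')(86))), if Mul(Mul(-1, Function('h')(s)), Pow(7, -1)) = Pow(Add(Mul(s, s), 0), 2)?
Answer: 382905748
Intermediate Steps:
Function('h')(s) = Mul(-7, Pow(s, 4)) (Function('h')(s) = Mul(-7, Pow(Add(Mul(s, s), 0), 2)) = Mul(-7, Pow(Add(Pow(s, 2), 0), 2)) = Mul(-7, Pow(Pow(s, 2), 2)) = Mul(-7, Pow(s, 4)))
Add(Function('E')(36), Mul(-1, Function('h')(86))) = Add(36, Mul(-1, Mul(-7, Pow(86, 4)))) = Add(36, Mul(-1, Mul(-7, 54700816))) = Add(36, Mul(-1, -382905712)) = Add(36, 382905712) = 382905748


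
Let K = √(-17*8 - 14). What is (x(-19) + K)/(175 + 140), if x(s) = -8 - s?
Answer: 11/315 + I*√6/63 ≈ 0.034921 + 0.038881*I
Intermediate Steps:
K = 5*I*√6 (K = √(-136 - 14) = √(-150) = 5*I*√6 ≈ 12.247*I)
(x(-19) + K)/(175 + 140) = ((-8 - 1*(-19)) + 5*I*√6)/(175 + 140) = ((-8 + 19) + 5*I*√6)/315 = (11 + 5*I*√6)*(1/315) = 11/315 + I*√6/63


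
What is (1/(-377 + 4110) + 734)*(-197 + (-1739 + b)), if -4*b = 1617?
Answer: -25649355303/14932 ≈ -1.7177e+6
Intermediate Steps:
b = -1617/4 (b = -¼*1617 = -1617/4 ≈ -404.25)
(1/(-377 + 4110) + 734)*(-197 + (-1739 + b)) = (1/(-377 + 4110) + 734)*(-197 + (-1739 - 1617/4)) = (1/3733 + 734)*(-197 - 8573/4) = (1/3733 + 734)*(-9361/4) = (2740023/3733)*(-9361/4) = -25649355303/14932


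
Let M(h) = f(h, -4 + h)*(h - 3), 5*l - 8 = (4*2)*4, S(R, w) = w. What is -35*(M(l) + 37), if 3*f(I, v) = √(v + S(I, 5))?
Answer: -1470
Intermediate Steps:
l = 8 (l = 8/5 + ((4*2)*4)/5 = 8/5 + (8*4)/5 = 8/5 + (⅕)*32 = 8/5 + 32/5 = 8)
f(I, v) = √(5 + v)/3 (f(I, v) = √(v + 5)/3 = √(5 + v)/3)
M(h) = √(1 + h)*(-3 + h)/3 (M(h) = (√(5 + (-4 + h))/3)*(h - 3) = (√(1 + h)/3)*(-3 + h) = √(1 + h)*(-3 + h)/3)
-35*(M(l) + 37) = -35*(√(1 + 8)*(-3 + 8)/3 + 37) = -35*((⅓)*√9*5 + 37) = -35*((⅓)*3*5 + 37) = -35*(5 + 37) = -35*42 = -1470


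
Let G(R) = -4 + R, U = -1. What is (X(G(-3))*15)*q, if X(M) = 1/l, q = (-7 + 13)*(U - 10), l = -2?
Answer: 495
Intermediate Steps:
q = -66 (q = (-7 + 13)*(-1 - 10) = 6*(-11) = -66)
X(M) = -½ (X(M) = 1/(-2) = -½)
(X(G(-3))*15)*q = -½*15*(-66) = -15/2*(-66) = 495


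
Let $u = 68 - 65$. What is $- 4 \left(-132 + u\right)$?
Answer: $516$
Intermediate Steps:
$u = 3$ ($u = 68 - 65 = 3$)
$- 4 \left(-132 + u\right) = - 4 \left(-132 + 3\right) = \left(-4\right) \left(-129\right) = 516$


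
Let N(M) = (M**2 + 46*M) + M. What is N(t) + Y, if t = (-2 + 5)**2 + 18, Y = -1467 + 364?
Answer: 895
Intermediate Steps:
Y = -1103
t = 27 (t = 3**2 + 18 = 9 + 18 = 27)
N(M) = M**2 + 47*M
N(t) + Y = 27*(47 + 27) - 1103 = 27*74 - 1103 = 1998 - 1103 = 895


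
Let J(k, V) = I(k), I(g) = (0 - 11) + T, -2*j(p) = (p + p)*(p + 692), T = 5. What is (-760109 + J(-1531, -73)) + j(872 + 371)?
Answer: -3165320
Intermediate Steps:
j(p) = -p*(692 + p) (j(p) = -(p + p)*(p + 692)/2 = -2*p*(692 + p)/2 = -p*(692 + p))
I(g) = -6 (I(g) = (0 - 11) + 5 = -11 + 5 = -6)
J(k, V) = -6
(-760109 + J(-1531, -73)) + j(872 + 371) = (-760109 - 6) - (872 + 371)*(692 + (872 + 371)) = -760115 - 1*1243*(692 + 1243) = -760115 - 1*1243*1935 = -760115 - 2405205 = -3165320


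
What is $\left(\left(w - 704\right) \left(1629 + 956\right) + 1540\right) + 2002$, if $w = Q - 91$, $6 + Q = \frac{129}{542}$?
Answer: $- \frac{1120003841}{542} \approx -2.0664 \cdot 10^{6}$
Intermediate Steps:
$Q = - \frac{3123}{542}$ ($Q = -6 + \frac{129}{542} = - \frac{3123}{542} \approx -5.762$)
$w = - \frac{52445}{542}$ ($w = - \frac{3123}{542} - 91 = - \frac{52445}{542} \approx -96.762$)
$\left(\left(w - 704\right) \left(1629 + 956\right) + 1540\right) + 2002 = \left(\left(- \frac{52445}{542} - 704\right) \left(1629 + 956\right) + 1540\right) + 2002 = \left(\left(- \frac{434013}{542}\right) 2585 + 1540\right) + 2002 = \left(- \frac{1121923605}{542} + 1540\right) + 2002 = - \frac{1121088925}{542} + 2002 = - \frac{1120003841}{542}$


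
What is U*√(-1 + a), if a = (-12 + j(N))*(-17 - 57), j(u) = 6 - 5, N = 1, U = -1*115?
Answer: -115*√813 ≈ -3279.0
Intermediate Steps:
U = -115
j(u) = 1
a = 814 (a = (-12 + 1)*(-17 - 57) = -11*(-74) = 814)
U*√(-1 + a) = -115*√(-1 + 814) = -115*√813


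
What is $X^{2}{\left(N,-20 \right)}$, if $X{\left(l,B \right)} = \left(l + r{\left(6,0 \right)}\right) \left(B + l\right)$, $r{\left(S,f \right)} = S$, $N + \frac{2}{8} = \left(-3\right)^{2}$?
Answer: $\frac{7049025}{256} \approx 27535.0$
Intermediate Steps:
$N = \frac{35}{4}$ ($N = - \frac{1}{4} + \left(-3\right)^{2} = - \frac{1}{4} + 9 = \frac{35}{4} \approx 8.75$)
$X{\left(l,B \right)} = \left(6 + l\right) \left(B + l\right)$ ($X{\left(l,B \right)} = \left(l + 6\right) \left(B + l\right) = \left(6 + l\right) \left(B + l\right)$)
$X^{2}{\left(N,-20 \right)} = \left(\left(\frac{35}{4}\right)^{2} + 6 \left(-20\right) + 6 \cdot \frac{35}{4} - 175\right)^{2} = \left(\frac{1225}{16} - 120 + \frac{105}{2} - 175\right)^{2} = \left(- \frac{2655}{16}\right)^{2} = \frac{7049025}{256}$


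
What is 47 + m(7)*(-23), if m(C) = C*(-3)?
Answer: 530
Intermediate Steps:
m(C) = -3*C
47 + m(7)*(-23) = 47 - 3*7*(-23) = 47 - 21*(-23) = 47 + 483 = 530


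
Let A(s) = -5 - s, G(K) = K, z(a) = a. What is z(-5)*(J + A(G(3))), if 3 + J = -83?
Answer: 470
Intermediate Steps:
J = -86 (J = -3 - 83 = -86)
z(-5)*(J + A(G(3))) = -5*(-86 + (-5 - 1*3)) = -5*(-86 + (-5 - 3)) = -5*(-86 - 8) = -5*(-94) = 470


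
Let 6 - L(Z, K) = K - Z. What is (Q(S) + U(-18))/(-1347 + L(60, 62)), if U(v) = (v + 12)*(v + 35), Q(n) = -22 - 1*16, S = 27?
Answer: 140/1343 ≈ 0.10424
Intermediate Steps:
Q(n) = -38 (Q(n) = -22 - 16 = -38)
L(Z, K) = 6 + Z - K (L(Z, K) = 6 - (K - Z) = 6 + (Z - K) = 6 + Z - K)
U(v) = (12 + v)*(35 + v)
(Q(S) + U(-18))/(-1347 + L(60, 62)) = (-38 + (420 + (-18)² + 47*(-18)))/(-1347 + (6 + 60 - 1*62)) = (-38 + (420 + 324 - 846))/(-1347 + (6 + 60 - 62)) = (-38 - 102)/(-1347 + 4) = -140/(-1343) = -140*(-1/1343) = 140/1343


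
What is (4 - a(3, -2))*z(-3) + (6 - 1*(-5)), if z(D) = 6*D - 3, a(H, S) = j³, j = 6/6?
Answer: -52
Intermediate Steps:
j = 1 (j = 6*(⅙) = 1)
a(H, S) = 1 (a(H, S) = 1³ = 1)
z(D) = -3 + 6*D
(4 - a(3, -2))*z(-3) + (6 - 1*(-5)) = (4 - 1*1)*(-3 + 6*(-3)) + (6 - 1*(-5)) = (4 - 1)*(-3 - 18) + (6 + 5) = 3*(-21) + 11 = -63 + 11 = -52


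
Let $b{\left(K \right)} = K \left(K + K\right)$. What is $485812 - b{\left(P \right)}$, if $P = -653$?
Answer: $-367006$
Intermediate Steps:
$b{\left(K \right)} = 2 K^{2}$ ($b{\left(K \right)} = K 2 K = 2 K^{2}$)
$485812 - b{\left(P \right)} = 485812 - 2 \left(-653\right)^{2} = 485812 - 2 \cdot 426409 = 485812 - 852818 = -367006$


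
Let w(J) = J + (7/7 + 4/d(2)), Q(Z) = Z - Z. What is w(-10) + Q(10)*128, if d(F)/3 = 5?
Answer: -131/15 ≈ -8.7333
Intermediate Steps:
d(F) = 15 (d(F) = 3*5 = 15)
Q(Z) = 0
w(J) = 19/15 + J (w(J) = J + (7/7 + 4/15) = J + (7*(⅐) + 4*(1/15)) = J + (1 + 4/15) = J + 19/15 = 19/15 + J)
w(-10) + Q(10)*128 = (19/15 - 10) + 0*128 = -131/15 + 0 = -131/15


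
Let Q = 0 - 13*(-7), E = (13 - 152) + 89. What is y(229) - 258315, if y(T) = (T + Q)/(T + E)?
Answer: -46238065/179 ≈ -2.5831e+5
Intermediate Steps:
E = -50 (E = -139 + 89 = -50)
Q = 91 (Q = 0 + 91 = 91)
y(T) = (91 + T)/(-50 + T) (y(T) = (T + 91)/(T - 50) = (91 + T)/(-50 + T))
y(229) - 258315 = (91 + 229)/(-50 + 229) - 258315 = 320/179 - 258315 = -46238065/179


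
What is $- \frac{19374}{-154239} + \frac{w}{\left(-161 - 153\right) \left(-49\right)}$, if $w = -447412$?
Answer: $- \frac{1635959312}{56502887} \approx -28.954$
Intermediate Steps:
$- \frac{19374}{-154239} + \frac{w}{\left(-161 - 153\right) \left(-49\right)} = - \frac{19374}{-154239} - \frac{447412}{\left(-161 - 153\right) \left(-49\right)} = \left(-19374\right) \left(- \frac{1}{154239}\right) - \frac{447412}{\left(-161 - 153\right) \left(-49\right)} = \frac{6458}{51413} - \frac{447412}{\left(-161 - 153\right) \left(-49\right)} = \frac{6458}{51413} - \frac{447412}{\left(-314\right) \left(-49\right)} = \frac{6458}{51413} - \frac{447412}{15386} = \frac{6458}{51413} - \frac{31958}{1099} = - \frac{1635959312}{56502887}$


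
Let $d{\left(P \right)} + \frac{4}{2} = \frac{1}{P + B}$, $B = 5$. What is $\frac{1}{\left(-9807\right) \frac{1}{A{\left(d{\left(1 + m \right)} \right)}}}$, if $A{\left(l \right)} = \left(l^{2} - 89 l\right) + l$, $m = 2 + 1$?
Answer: $- \frac{13753}{794367} \approx -0.017313$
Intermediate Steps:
$m = 3$
$d{\left(P \right)} = -2 + \frac{1}{5 + P}$ ($d{\left(P \right)} = -2 + \frac{1}{P + 5} = -2 + \frac{1}{5 + P}$)
$A{\left(l \right)} = l^{2} - 88 l$
$\frac{1}{\left(-9807\right) \frac{1}{A{\left(d{\left(1 + m \right)} \right)}}} = \frac{1}{\left(-9807\right) \frac{1}{\frac{-9 - 2 \left(1 + 3\right)}{5 + \left(1 + 3\right)} \left(-88 + \frac{-9 - 2 \left(1 + 3\right)}{5 + \left(1 + 3\right)}\right)}} = \frac{1}{\left(-9807\right) \frac{1}{\frac{-9 - 8}{5 + 4} \left(-88 + \frac{-9 - 8}{5 + 4}\right)}} = \frac{1}{\left(-9807\right) \frac{1}{\frac{-9 - 8}{9} \left(-88 + \frac{-9 - 8}{9}\right)}} = \frac{1}{\left(-9807\right) \frac{1}{\frac{1}{9} \left(-17\right) \left(-88 + \frac{1}{9} \left(-17\right)\right)}} = \frac{1}{\left(-9807\right) \frac{1}{\left(- \frac{17}{9}\right) \left(-88 - \frac{17}{9}\right)}} = \frac{1}{\left(-9807\right) \frac{1}{\left(- \frac{17}{9}\right) \left(- \frac{809}{9}\right)}} = \frac{1}{\left(-9807\right) \frac{1}{\frac{13753}{81}}} = \frac{1}{\left(-9807\right) \frac{81}{13753}} = \frac{1}{- \frac{794367}{13753}} = - \frac{13753}{794367}$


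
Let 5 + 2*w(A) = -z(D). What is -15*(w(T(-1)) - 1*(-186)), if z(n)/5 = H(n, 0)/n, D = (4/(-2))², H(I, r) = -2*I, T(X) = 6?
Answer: -5655/2 ≈ -2827.5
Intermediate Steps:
D = 4 (D = (4*(-½))² = (-2)² = 4)
z(n) = -10 (z(n) = 5*((-2*n)/n) = 5*(-2) = -10)
w(A) = 5/2 (w(A) = -5/2 + (-1*(-10))/2 = -5/2 + (½)*10 = -5/2 + 5 = 5/2)
-15*(w(T(-1)) - 1*(-186)) = -15*(5/2 - 1*(-186)) = -15*(5/2 + 186) = -15*377/2 = -5655/2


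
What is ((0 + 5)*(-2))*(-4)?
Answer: 40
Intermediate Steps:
((0 + 5)*(-2))*(-4) = (5*(-2))*(-4) = -10*(-4) = 40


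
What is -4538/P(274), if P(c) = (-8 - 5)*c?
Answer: 2269/1781 ≈ 1.2740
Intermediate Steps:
P(c) = -13*c
-4538/P(274) = -4538/((-13*274)) = -4538/(-3562) = -4538*(-1/3562) = 2269/1781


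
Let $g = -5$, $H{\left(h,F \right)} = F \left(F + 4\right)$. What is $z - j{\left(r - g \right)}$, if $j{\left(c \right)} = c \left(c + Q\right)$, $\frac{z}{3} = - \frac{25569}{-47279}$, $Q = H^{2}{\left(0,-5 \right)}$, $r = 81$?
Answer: $- \frac{451248627}{47279} \approx -9544.4$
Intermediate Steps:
$H{\left(h,F \right)} = F \left(4 + F\right)$
$Q = 25$ ($Q = \left(- 5 \left(4 - 5\right)\right)^{2} = \left(\left(-5\right) \left(-1\right)\right)^{2} = 5^{2} = 25$)
$z = \frac{76707}{47279}$ ($z = 3 \left(- \frac{25569}{-47279}\right) = 3 \left(\left(-25569\right) \left(- \frac{1}{47279}\right)\right) = 3 \cdot \frac{25569}{47279} = \frac{76707}{47279} \approx 1.6224$)
$j{\left(c \right)} = c \left(25 + c\right)$ ($j{\left(c \right)} = c \left(c + 25\right) = c \left(25 + c\right)$)
$z - j{\left(r - g \right)} = \frac{76707}{47279} - \left(81 - -5\right) \left(25 + \left(81 - -5\right)\right) = \frac{76707}{47279} - \left(81 + 5\right) \left(25 + \left(81 + 5\right)\right) = \frac{76707}{47279} - 86 \left(25 + 86\right) = \frac{76707}{47279} - 86 \cdot 111 = \frac{76707}{47279} - 9546 = - \frac{451248627}{47279}$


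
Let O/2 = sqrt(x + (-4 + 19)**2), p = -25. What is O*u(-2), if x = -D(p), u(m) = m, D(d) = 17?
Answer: -16*sqrt(13) ≈ -57.689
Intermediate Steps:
x = -17 (x = -1*17 = -17)
O = 8*sqrt(13) (O = 2*sqrt(-17 + (-4 + 19)**2) = 2*sqrt(-17 + 15**2) = 2*sqrt(-17 + 225) = 2*sqrt(208) = 2*(4*sqrt(13)) = 8*sqrt(13) ≈ 28.844)
O*u(-2) = (8*sqrt(13))*(-2) = -16*sqrt(13)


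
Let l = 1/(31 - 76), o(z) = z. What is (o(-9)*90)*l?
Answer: 18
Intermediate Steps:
l = -1/45 (l = 1/(-45) = -1/45 ≈ -0.022222)
(o(-9)*90)*l = -9*90*(-1/45) = -810*(-1/45) = 18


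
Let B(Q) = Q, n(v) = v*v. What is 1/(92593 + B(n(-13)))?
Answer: 1/92762 ≈ 1.0780e-5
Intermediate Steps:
n(v) = v²
1/(92593 + B(n(-13))) = 1/(92593 + (-13)²) = 1/(92593 + 169) = 1/92762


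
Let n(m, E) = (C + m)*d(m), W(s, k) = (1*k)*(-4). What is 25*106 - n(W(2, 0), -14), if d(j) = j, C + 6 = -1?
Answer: 2650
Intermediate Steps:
W(s, k) = -4*k (W(s, k) = k*(-4) = -4*k)
C = -7 (C = -6 - 1 = -7)
n(m, E) = m*(-7 + m) (n(m, E) = (-7 + m)*m = m*(-7 + m))
25*106 - n(W(2, 0), -14) = 25*106 - (-4*0)*(-7 - 4*0) = 2650 - 0*(-7 + 0) = 2650 - 0*(-7) = 2650 - 1*0 = 2650 + 0 = 2650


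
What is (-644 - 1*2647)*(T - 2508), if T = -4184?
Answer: 22023372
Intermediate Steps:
(-644 - 1*2647)*(T - 2508) = (-644 - 1*2647)*(-4184 - 2508) = (-644 - 2647)*(-6692) = -3291*(-6692) = 22023372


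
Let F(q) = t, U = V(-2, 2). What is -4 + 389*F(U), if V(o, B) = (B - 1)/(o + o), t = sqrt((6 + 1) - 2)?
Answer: -4 + 389*sqrt(5) ≈ 865.83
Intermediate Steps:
t = sqrt(5) (t = sqrt(7 - 2) = sqrt(5) ≈ 2.2361)
V(o, B) = (-1 + B)/(2*o) (V(o, B) = (-1 + B)/((2*o)) = (-1 + B)*(1/(2*o)) = (-1 + B)/(2*o))
U = -1/4 (U = (1/2)*(-1 + 2)/(-2) = (1/2)*(-1/2)*1 = -1/4 ≈ -0.25000)
F(q) = sqrt(5)
-4 + 389*F(U) = -4 + 389*sqrt(5)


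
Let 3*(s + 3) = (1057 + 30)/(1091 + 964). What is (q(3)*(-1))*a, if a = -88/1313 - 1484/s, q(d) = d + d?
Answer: -9008190957/2857088 ≈ -3152.9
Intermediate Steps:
q(d) = 2*d
s = -17408/6165 (s = -3 + ((1057 + 30)/(1091 + 964))/3 = -3 + (1087/2055)/3 = -3 + (1087*(1/2055))/3 = -3 + (⅓)*(1087/2055) = -3 + 1087/6165 = -17408/6165 ≈ -2.8237)
a = 3002730319/5714176 (a = -88/1313 - 1484/(-17408/6165) = -88*1/1313 - 1484*(-6165/17408) = -88/1313 + 2287215/4352 = 3002730319/5714176 ≈ 525.49)
(q(3)*(-1))*a = ((2*3)*(-1))*(3002730319/5714176) = (6*(-1))*(3002730319/5714176) = -6*3002730319/5714176 = -9008190957/2857088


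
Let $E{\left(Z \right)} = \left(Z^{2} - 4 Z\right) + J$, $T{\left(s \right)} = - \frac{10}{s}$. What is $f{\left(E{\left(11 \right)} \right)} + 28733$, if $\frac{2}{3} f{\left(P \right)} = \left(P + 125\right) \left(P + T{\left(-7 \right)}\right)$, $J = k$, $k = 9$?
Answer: $\frac{394829}{7} \approx 56404.0$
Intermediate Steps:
$J = 9$
$E{\left(Z \right)} = 9 + Z^{2} - 4 Z$ ($E{\left(Z \right)} = \left(Z^{2} - 4 Z\right) + 9 = 9 + Z^{2} - 4 Z$)
$f{\left(P \right)} = \frac{3 \left(125 + P\right) \left(\frac{10}{7} + P\right)}{2}$ ($f{\left(P \right)} = \frac{3 \left(P + 125\right) \left(P - \frac{10}{-7}\right)}{2} = \frac{3 \left(125 + P\right) \left(P - - \frac{10}{7}\right)}{2} = \frac{3 \left(125 + P\right) \left(P + \frac{10}{7}\right)}{2} = \frac{3 \left(125 + P\right) \left(\frac{10}{7} + P\right)}{2}$)
$f{\left(E{\left(11 \right)} \right)} + 28733 = \left(\frac{1875}{7} + \frac{3 \left(9 + 11^{2} - 44\right)^{2}}{2} + \frac{2655 \left(9 + 11^{2} - 44\right)}{14}\right) + 28733 = \left(\frac{1875}{7} + \frac{3 \left(9 + 121 - 44\right)^{2}}{2} + \frac{2655 \left(9 + 121 - 44\right)}{14}\right) + 28733 = \left(\frac{1875}{7} + \frac{3 \cdot 86^{2}}{2} + \frac{2655}{14} \cdot 86\right) + 28733 = \left(\frac{1875}{7} + \frac{3}{2} \cdot 7396 + \frac{114165}{7}\right) + 28733 = \left(\frac{1875}{7} + 11094 + \frac{114165}{7}\right) + 28733 = \frac{193698}{7} + 28733 = \frac{394829}{7}$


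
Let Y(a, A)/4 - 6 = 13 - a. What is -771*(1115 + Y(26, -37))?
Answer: -838077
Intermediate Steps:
Y(a, A) = 76 - 4*a (Y(a, A) = 24 + 4*(13 - a) = 24 + (52 - 4*a) = 76 - 4*a)
-771*(1115 + Y(26, -37)) = -771*(1115 + (76 - 4*26)) = -771*(1115 + (76 - 104)) = -771*(1115 - 28) = -771*1087 = -838077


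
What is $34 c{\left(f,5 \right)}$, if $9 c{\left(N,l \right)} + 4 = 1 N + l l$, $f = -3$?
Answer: $68$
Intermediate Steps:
$c{\left(N,l \right)} = - \frac{4}{9} + \frac{N}{9} + \frac{l^{2}}{9}$ ($c{\left(N,l \right)} = - \frac{4}{9} + \frac{1 N + l l}{9} = - \frac{4}{9} + \frac{N + l^{2}}{9} = - \frac{4}{9} + \left(\frac{N}{9} + \frac{l^{2}}{9}\right) = - \frac{4}{9} + \frac{N}{9} + \frac{l^{2}}{9}$)
$34 c{\left(f,5 \right)} = 34 \left(- \frac{4}{9} + \frac{1}{9} \left(-3\right) + \frac{5^{2}}{9}\right) = 34 \left(- \frac{4}{9} - \frac{1}{3} + \frac{1}{9} \cdot 25\right) = 34 \left(- \frac{4}{9} - \frac{1}{3} + \frac{25}{9}\right) = 34 \cdot 2 = 68$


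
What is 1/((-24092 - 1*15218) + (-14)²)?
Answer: -1/39114 ≈ -2.5566e-5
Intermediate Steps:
1/((-24092 - 1*15218) + (-14)²) = 1/((-24092 - 15218) + 196) = 1/(-39310 + 196) = 1/(-39114) = -1/39114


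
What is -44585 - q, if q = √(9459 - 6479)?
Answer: -44585 - 2*√745 ≈ -44640.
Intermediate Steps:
q = 2*√745 (q = √2980 = 2*√745 ≈ 54.589)
-44585 - q = -44585 - 2*√745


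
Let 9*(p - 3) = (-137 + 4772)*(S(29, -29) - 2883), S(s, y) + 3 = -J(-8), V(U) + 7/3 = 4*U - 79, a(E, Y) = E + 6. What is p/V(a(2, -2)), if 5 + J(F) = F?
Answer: 1109694/37 ≈ 29992.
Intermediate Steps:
a(E, Y) = 6 + E
V(U) = -244/3 + 4*U (V(U) = -7/3 + (4*U - 79) = -7/3 + (-79 + 4*U) = -244/3 + 4*U)
J(F) = -5 + F
S(s, y) = 10 (S(s, y) = -3 - (-5 - 8) = -3 - 1*(-13) = -3 + 13 = 10)
p = -1479592 (p = 3 + ((-137 + 4772)*(10 - 2883))/9 = 3 + (4635*(-2873))/9 = 3 + (1/9)*(-13316355) = 3 - 1479595 = -1479592)
p/V(a(2, -2)) = -1479592/(-244/3 + 4*(6 + 2)) = -1479592/(-244/3 + 4*8) = -1479592/(-244/3 + 32) = -1479592/(-148/3) = -1479592*(-3/148) = 1109694/37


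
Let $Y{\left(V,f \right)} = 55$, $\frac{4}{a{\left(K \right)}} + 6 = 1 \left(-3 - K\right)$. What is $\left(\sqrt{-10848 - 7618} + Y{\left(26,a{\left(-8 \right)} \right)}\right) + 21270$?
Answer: $21325 + i \sqrt{18466} \approx 21325.0 + 135.89 i$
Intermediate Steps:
$a{\left(K \right)} = \frac{4}{-9 - K}$ ($a{\left(K \right)} = \frac{4}{-6 + 1 \left(-3 - K\right)} = \frac{4}{-6 - \left(3 + K\right)} = \frac{4}{-9 - K}$)
$\left(\sqrt{-10848 - 7618} + Y{\left(26,a{\left(-8 \right)} \right)}\right) + 21270 = \left(\sqrt{-10848 - 7618} + 55\right) + 21270 = \left(\sqrt{-18466} + 55\right) + 21270 = \left(i \sqrt{18466} + 55\right) + 21270 = \left(55 + i \sqrt{18466}\right) + 21270 = 21325 + i \sqrt{18466}$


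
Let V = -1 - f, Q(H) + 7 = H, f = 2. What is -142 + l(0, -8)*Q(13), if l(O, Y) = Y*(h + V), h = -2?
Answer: 98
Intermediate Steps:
Q(H) = -7 + H
V = -3 (V = -1 - 1*2 = -1 - 2 = -3)
l(O, Y) = -5*Y (l(O, Y) = Y*(-2 - 3) = Y*(-5) = -5*Y)
-142 + l(0, -8)*Q(13) = -142 + (-5*(-8))*(-7 + 13) = -142 + 40*6 = -142 + 240 = 98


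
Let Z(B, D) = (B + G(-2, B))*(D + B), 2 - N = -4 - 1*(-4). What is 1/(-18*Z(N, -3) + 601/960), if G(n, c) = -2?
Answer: 960/601 ≈ 1.5973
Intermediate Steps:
N = 2 (N = 2 - (-4 - 1*(-4)) = 2 - (-4 + 4) = 2 - 1*0 = 2 + 0 = 2)
Z(B, D) = (-2 + B)*(B + D) (Z(B, D) = (B - 2)*(D + B) = (-2 + B)*(B + D))
1/(-18*Z(N, -3) + 601/960) = 1/(-18*(2² - 2*2 - 2*(-3) + 2*(-3)) + 601/960) = 1/(-18*(4 - 4 + 6 - 6) + 601*(1/960)) = 1/(-18*0 + 601/960) = 1/(0 + 601/960) = 1/(601/960) = 960/601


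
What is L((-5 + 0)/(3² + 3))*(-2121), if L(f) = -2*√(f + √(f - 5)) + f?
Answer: 3535/4 + 707*√(-15 + 6*I*√195) ≈ 5069.9 + 5002.2*I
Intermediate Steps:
L(f) = f - 2*√(f + √(-5 + f)) (L(f) = -2*√(f + √(-5 + f)) + f = f - 2*√(f + √(-5 + f)))
L((-5 + 0)/(3² + 3))*(-2121) = ((-5 + 0)/(3² + 3) - 2*√((-5 + 0)/(3² + 3) + √(-5 + (-5 + 0)/(3² + 3))))*(-2121) = (-5/(9 + 3) - 2*√(-5/(9 + 3) + √(-5 - 5/(9 + 3))))*(-2121) = (-5/12 - 2*√(-5/12 + √(-5 - 5/12)))*(-2121) = (-5/12 - 2*√(-5/12 + √(-65/12)))*(-2121) = (-5/12 - 2*√(-5/12 + I*√195/6))*(-2121) = 3535/4 + 4242*√(-5/12 + I*√195/6)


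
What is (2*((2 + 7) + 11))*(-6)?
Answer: -240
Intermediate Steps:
(2*((2 + 7) + 11))*(-6) = (2*(9 + 11))*(-6) = (2*20)*(-6) = 40*(-6) = -240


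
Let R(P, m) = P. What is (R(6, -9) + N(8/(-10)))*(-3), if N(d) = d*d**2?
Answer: -2058/125 ≈ -16.464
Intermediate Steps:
N(d) = d**3
(R(6, -9) + N(8/(-10)))*(-3) = (6 + (8/(-10))**3)*(-3) = (6 + (8*(-1/10))**3)*(-3) = (6 + (-4/5)**3)*(-3) = (6 - 64/125)*(-3) = (686/125)*(-3) = -2058/125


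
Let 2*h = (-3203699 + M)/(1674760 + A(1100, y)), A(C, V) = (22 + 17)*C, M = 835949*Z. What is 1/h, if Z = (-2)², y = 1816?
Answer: 3435320/140097 ≈ 24.521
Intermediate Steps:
Z = 4
M = 3343796 (M = 835949*4 = 3343796)
A(C, V) = 39*C
h = 140097/3435320 (h = ((-3203699 + 3343796)/(1674760 + 39*1100))/2 = (140097/(1674760 + 42900))/2 = (140097/1717660)/2 = (140097*(1/1717660))/2 = (½)*(140097/1717660) = 140097/3435320 ≈ 0.040781)
1/h = 1/(140097/3435320) = 3435320/140097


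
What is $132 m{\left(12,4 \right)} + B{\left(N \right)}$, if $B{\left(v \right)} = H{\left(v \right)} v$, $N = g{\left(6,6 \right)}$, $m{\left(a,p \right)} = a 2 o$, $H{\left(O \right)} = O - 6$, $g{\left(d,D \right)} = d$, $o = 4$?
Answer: $12672$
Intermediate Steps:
$H{\left(O \right)} = -6 + O$ ($H{\left(O \right)} = O - 6 = -6 + O$)
$m{\left(a,p \right)} = 8 a$ ($m{\left(a,p \right)} = a 2 \cdot 4 = 2 a 4 = 8 a$)
$N = 6$
$B{\left(v \right)} = v \left(-6 + v\right)$ ($B{\left(v \right)} = \left(-6 + v\right) v = v \left(-6 + v\right)$)
$132 m{\left(12,4 \right)} + B{\left(N \right)} = 132 \cdot 8 \cdot 12 + 6 \left(-6 + 6\right) = 132 \cdot 96 + 6 \cdot 0 = 12672 + 0 = 12672$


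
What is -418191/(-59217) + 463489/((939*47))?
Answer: 15300817172/871141287 ≈ 17.564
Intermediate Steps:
-418191/(-59217) + 463489/((939*47)) = -418191*(-1/59217) + 463489/44133 = 139397/19739 + 463489*(1/44133) = 139397/19739 + 463489/44133 = 15300817172/871141287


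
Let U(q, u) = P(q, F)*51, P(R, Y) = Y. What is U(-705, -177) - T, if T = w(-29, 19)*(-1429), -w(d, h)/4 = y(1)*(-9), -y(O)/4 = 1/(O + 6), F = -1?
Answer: -206133/7 ≈ -29448.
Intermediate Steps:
y(O) = -4/(6 + O) (y(O) = -4/(O + 6) = -4/(6 + O))
w(d, h) = -144/7 (w(d, h) = -4*(-4/(6 + 1))*(-9) = -4*(-4/7)*(-9) = -4*(-4*⅐)*(-9) = -(-16)*(-9)/7 = -4*36/7 = -144/7)
T = 205776/7 (T = -144/7*(-1429) = 205776/7 ≈ 29397.)
U(q, u) = -51 (U(q, u) = -1*51 = -51)
U(-705, -177) - T = -51 - 1*205776/7 = -51 - 205776/7 = -206133/7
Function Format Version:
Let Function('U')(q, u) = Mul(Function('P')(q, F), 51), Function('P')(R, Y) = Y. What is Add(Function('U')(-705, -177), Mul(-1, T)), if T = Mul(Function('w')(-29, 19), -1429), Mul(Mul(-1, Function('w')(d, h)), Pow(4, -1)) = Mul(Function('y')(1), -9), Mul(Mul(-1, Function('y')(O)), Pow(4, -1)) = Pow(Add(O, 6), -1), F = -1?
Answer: Rational(-206133, 7) ≈ -29448.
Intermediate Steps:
Function('y')(O) = Mul(-4, Pow(Add(6, O), -1)) (Function('y')(O) = Mul(-4, Pow(Add(O, 6), -1)) = Mul(-4, Pow(Add(6, O), -1)))
Function('w')(d, h) = Rational(-144, 7) (Function('w')(d, h) = Mul(-4, Mul(Mul(-4, Pow(Add(6, 1), -1)), -9)) = Mul(-4, Mul(Mul(-4, Pow(7, -1)), -9)) = Mul(-4, Mul(Mul(-4, Rational(1, 7)), -9)) = Mul(-4, Mul(Rational(-4, 7), -9)) = Mul(-4, Rational(36, 7)) = Rational(-144, 7))
T = Rational(205776, 7) (T = Mul(Rational(-144, 7), -1429) = Rational(205776, 7) ≈ 29397.)
Function('U')(q, u) = -51 (Function('U')(q, u) = Mul(-1, 51) = -51)
Add(Function('U')(-705, -177), Mul(-1, T)) = Add(-51, Mul(-1, Rational(205776, 7))) = Add(-51, Rational(-205776, 7)) = Rational(-206133, 7)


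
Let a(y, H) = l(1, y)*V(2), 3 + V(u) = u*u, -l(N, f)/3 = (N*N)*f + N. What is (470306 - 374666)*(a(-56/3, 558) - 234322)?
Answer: -22405487160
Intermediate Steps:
l(N, f) = -3*N - 3*f*N² (l(N, f) = -3*((N*N)*f + N) = -3*(N²*f + N) = -3*(f*N² + N) = -3*(N + f*N²) = -3*N - 3*f*N²)
V(u) = -3 + u² (V(u) = -3 + u*u = -3 + u²)
a(y, H) = -3 - 3*y (a(y, H) = (-3*1*(1 + 1*y))*(-3 + 2²) = (-3*1*(1 + y))*(-3 + 4) = (-3 - 3*y)*1 = -3 - 3*y)
(470306 - 374666)*(a(-56/3, 558) - 234322) = (470306 - 374666)*((-3 - (-168)/3) - 234322) = 95640*((-3 - (-168)/3) - 234322) = 95640*((-3 - 3*(-56/3)) - 234322) = 95640*((-3 + 56) - 234322) = 95640*(53 - 234322) = 95640*(-234269) = -22405487160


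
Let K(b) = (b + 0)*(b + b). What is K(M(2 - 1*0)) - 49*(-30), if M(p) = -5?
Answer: 1520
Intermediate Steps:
K(b) = 2*b² (K(b) = b*(2*b) = 2*b²)
K(M(2 - 1*0)) - 49*(-30) = 2*(-5)² - 49*(-30) = 2*25 + 1470 = 50 + 1470 = 1520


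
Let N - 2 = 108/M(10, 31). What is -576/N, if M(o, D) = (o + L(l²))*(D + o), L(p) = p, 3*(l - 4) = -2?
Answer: -560880/2069 ≈ -271.09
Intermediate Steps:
l = 10/3 (l = 4 + (⅓)*(-2) = 4 - ⅔ = 10/3 ≈ 3.3333)
M(o, D) = (100/9 + o)*(D + o) (M(o, D) = (o + (10/3)²)*(D + o) = (o + 100/9)*(D + o) = (100/9 + o)*(D + o))
N = 8276/3895 (N = 2 + 108/(10² + (100/9)*31 + (100/9)*10 + 31*10) = 2 + 108/(100 + 3100/9 + 1000/9 + 310) = 2 + 108/(7790/9) = 2 + 108*(9/7790) = 2 + 486/3895 = 8276/3895 ≈ 2.1248)
-576/N = -576/8276/3895 = -576*3895/8276 = -560880/2069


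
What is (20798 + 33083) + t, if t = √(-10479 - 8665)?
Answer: 53881 + 2*I*√4786 ≈ 53881.0 + 138.36*I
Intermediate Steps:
t = 2*I*√4786 (t = √(-19144) = 2*I*√4786 ≈ 138.36*I)
(20798 + 33083) + t = (20798 + 33083) + 2*I*√4786 = 53881 + 2*I*√4786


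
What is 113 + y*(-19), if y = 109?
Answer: -1958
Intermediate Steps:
113 + y*(-19) = 113 + 109*(-19) = 113 - 2071 = -1958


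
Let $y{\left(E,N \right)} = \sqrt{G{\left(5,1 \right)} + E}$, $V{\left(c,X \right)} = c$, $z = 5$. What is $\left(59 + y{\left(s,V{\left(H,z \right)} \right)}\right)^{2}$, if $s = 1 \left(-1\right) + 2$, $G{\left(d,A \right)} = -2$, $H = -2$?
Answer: $\left(59 + i\right)^{2} \approx 3480.0 + 118.0 i$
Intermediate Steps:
$s = 1$ ($s = -1 + 2 = 1$)
$y{\left(E,N \right)} = \sqrt{-2 + E}$
$\left(59 + y{\left(s,V{\left(H,z \right)} \right)}\right)^{2} = \left(59 + \sqrt{-2 + 1}\right)^{2} = \left(59 + \sqrt{-1}\right)^{2} = \left(59 + i\right)^{2}$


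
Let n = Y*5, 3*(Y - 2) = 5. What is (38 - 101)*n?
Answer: -1155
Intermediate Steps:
Y = 11/3 (Y = 2 + (⅓)*5 = 2 + 5/3 = 11/3 ≈ 3.6667)
n = 55/3 (n = (11/3)*5 = 55/3 ≈ 18.333)
(38 - 101)*n = (38 - 101)*(55/3) = -63*55/3 = -1155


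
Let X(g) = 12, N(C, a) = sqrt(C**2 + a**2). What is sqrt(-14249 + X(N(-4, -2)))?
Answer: I*sqrt(14237) ≈ 119.32*I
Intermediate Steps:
sqrt(-14249 + X(N(-4, -2))) = sqrt(-14249 + 12) = sqrt(-14237) = I*sqrt(14237)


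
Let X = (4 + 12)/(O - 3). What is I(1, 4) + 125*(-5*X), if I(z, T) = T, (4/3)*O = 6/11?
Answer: 220228/57 ≈ 3863.6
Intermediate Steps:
O = 9/22 (O = 3*(6/11)/4 = 3*(6*(1/11))/4 = (¾)*(6/11) = 9/22 ≈ 0.40909)
X = -352/57 (X = (4 + 12)/(9/22 - 3) = 16/(-57/22) = 16*(-22/57) = -352/57 ≈ -6.1754)
I(1, 4) + 125*(-5*X) = 4 + 125*(-5*(-352/57)) = 4 + 125*(1760/57) = 4 + 220000/57 = 220228/57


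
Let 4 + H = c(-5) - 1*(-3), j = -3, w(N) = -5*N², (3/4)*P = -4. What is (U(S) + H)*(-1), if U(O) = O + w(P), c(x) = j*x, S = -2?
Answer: 1172/9 ≈ 130.22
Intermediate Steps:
P = -16/3 (P = (4/3)*(-4) = -16/3 ≈ -5.3333)
c(x) = -3*x
H = 14 (H = -4 + (-3*(-5) - 1*(-3)) = -4 + (15 + 3) = -4 + 18 = 14)
U(O) = -1280/9 + O (U(O) = O - 5*(-16/3)² = O - 5*256/9 = O - 1280/9 = -1280/9 + O)
(U(S) + H)*(-1) = ((-1280/9 - 2) + 14)*(-1) = (-1298/9 + 14)*(-1) = -1172/9*(-1) = 1172/9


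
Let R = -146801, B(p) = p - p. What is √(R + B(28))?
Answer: I*√146801 ≈ 383.15*I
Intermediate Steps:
B(p) = 0
√(R + B(28)) = √(-146801 + 0) = √(-146801) = I*√146801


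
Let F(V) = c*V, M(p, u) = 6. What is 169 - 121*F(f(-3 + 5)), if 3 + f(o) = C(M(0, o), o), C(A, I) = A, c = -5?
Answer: 1984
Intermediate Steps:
f(o) = 3 (f(o) = -3 + 6 = 3)
F(V) = -5*V
169 - 121*F(f(-3 + 5)) = 169 - (-605)*3 = 169 - 121*(-15) = 169 + 1815 = 1984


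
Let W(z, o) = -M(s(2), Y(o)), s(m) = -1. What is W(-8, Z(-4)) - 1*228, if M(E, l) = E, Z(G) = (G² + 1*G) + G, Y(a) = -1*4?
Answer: -227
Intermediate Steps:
Y(a) = -4
Z(G) = G² + 2*G (Z(G) = (G² + G) + G = (G + G²) + G = G² + 2*G)
W(z, o) = 1 (W(z, o) = -1*(-1) = 1)
W(-8, Z(-4)) - 1*228 = 1 - 1*228 = 1 - 228 = -227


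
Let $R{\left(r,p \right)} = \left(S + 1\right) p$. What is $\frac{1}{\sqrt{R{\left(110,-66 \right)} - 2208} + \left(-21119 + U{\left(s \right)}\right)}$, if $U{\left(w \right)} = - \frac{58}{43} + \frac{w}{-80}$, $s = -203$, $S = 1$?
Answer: $- \frac{249899732240}{5277363089287441} - \frac{71001600 i \sqrt{65}}{5277363089287441} \approx -4.7353 \cdot 10^{-5} - 1.0847 \cdot 10^{-7} i$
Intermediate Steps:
$R{\left(r,p \right)} = 2 p$ ($R{\left(r,p \right)} = \left(1 + 1\right) p = 2 p$)
$U{\left(w \right)} = - \frac{58}{43} - \frac{w}{80}$ ($U{\left(w \right)} = \left(-58\right) \frac{1}{43} + w \left(- \frac{1}{80}\right) = - \frac{58}{43} - \frac{w}{80}$)
$\frac{1}{\sqrt{R{\left(110,-66 \right)} - 2208} + \left(-21119 + U{\left(s \right)}\right)} = \frac{1}{\sqrt{2 \left(-66\right) - 2208} - \frac{72645271}{3440}} = \frac{1}{\sqrt{-132 - 2208} + \left(-21119 + \left(- \frac{58}{43} + \frac{203}{80}\right)\right)} = \frac{1}{\sqrt{-2340} + \left(-21119 + \frac{4089}{3440}\right)} = \frac{1}{6 i \sqrt{65} - \frac{72645271}{3440}} = \frac{1}{- \frac{72645271}{3440} + 6 i \sqrt{65}}$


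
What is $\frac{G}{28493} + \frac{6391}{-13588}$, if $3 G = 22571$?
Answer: $- \frac{239601541}{1161488652} \approx -0.20629$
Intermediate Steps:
$G = \frac{22571}{3}$ ($G = \frac{1}{3} \cdot 22571 = \frac{22571}{3} \approx 7523.7$)
$\frac{G}{28493} + \frac{6391}{-13588} = \frac{22571}{3 \cdot 28493} + \frac{6391}{-13588} = \frac{22571}{3} \cdot \frac{1}{28493} + 6391 \left(- \frac{1}{13588}\right) = \frac{22571}{85479} - \frac{6391}{13588} = - \frac{239601541}{1161488652}$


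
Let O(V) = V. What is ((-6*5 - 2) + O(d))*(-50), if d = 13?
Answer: 950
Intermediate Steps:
((-6*5 - 2) + O(d))*(-50) = ((-6*5 - 2) + 13)*(-50) = ((-30 - 2) + 13)*(-50) = (-32 + 13)*(-50) = -19*(-50) = 950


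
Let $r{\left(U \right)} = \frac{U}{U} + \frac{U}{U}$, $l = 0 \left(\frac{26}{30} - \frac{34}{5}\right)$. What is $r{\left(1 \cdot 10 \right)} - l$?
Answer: $2$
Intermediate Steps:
$l = 0$ ($l = 0 \left(26 \cdot \frac{1}{30} - \frac{34}{5}\right) = 0 \left(\frac{13}{15} - \frac{34}{5}\right) = 0 \left(- \frac{89}{15}\right) = 0$)
$r{\left(U \right)} = 2$ ($r{\left(U \right)} = 1 + 1 = 2$)
$r{\left(1 \cdot 10 \right)} - l = 2 - 0 = 2 + 0 = 2$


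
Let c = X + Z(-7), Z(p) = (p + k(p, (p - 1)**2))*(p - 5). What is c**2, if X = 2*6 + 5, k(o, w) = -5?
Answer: 25921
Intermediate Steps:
Z(p) = (-5 + p)**2 (Z(p) = (p - 5)*(p - 5) = (-5 + p)*(-5 + p) = (-5 + p)**2)
X = 17 (X = 12 + 5 = 17)
c = 161 (c = 17 + (25 + (-7)**2 - 10*(-7)) = 17 + (25 + 49 + 70) = 17 + 144 = 161)
c**2 = 161**2 = 25921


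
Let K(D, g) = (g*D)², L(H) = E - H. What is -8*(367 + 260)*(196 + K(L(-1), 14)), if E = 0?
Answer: -1966272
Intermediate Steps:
L(H) = -H (L(H) = 0 - H = -H)
K(D, g) = D²*g² (K(D, g) = (D*g)² = D²*g²)
-8*(367 + 260)*(196 + K(L(-1), 14)) = -8*(367 + 260)*(196 + (-1*(-1))²*14²) = -5016*(196 + 1²*196) = -5016*(196 + 1*196) = -5016*(196 + 196) = -5016*392 = -8*245784 = -1966272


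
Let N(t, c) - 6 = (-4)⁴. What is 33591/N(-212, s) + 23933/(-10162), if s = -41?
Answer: 83770324/665611 ≈ 125.85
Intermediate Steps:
N(t, c) = 262 (N(t, c) = 6 + (-4)⁴ = 6 + 256 = 262)
33591/N(-212, s) + 23933/(-10162) = 33591/262 + 23933/(-10162) = 33591*(1/262) + 23933*(-1/10162) = 33591/262 - 23933/10162 = 83770324/665611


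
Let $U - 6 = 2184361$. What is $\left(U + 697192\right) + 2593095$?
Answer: $5474654$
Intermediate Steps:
$U = 2184367$ ($U = 6 + 2184361 = 2184367$)
$\left(U + 697192\right) + 2593095 = \left(2184367 + 697192\right) + 2593095 = 2881559 + 2593095 = 5474654$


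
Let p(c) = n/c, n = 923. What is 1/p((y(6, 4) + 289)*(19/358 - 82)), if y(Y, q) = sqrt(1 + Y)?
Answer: -8478393/330434 - 29337*sqrt(7)/330434 ≈ -25.893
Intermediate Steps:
p(c) = 923/c
1/p((y(6, 4) + 289)*(19/358 - 82)) = 1/(923/(((sqrt(1 + 6) + 289)*(19/358 - 82)))) = 1/(923/(((sqrt(7) + 289)*(19*(1/358) - 82)))) = 1/(923/(((289 + sqrt(7))*(19/358 - 82)))) = 1/(923/(((289 + sqrt(7))*(-29337/358)))) = 1/(923/(-8478393/358 - 29337*sqrt(7)/358)) = -8478393/330434 - 29337*sqrt(7)/330434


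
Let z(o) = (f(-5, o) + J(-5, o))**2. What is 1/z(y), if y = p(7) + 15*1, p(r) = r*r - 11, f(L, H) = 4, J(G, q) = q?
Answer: 1/3249 ≈ 0.00030779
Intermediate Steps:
p(r) = -11 + r**2 (p(r) = r**2 - 11 = -11 + r**2)
y = 53 (y = (-11 + 7**2) + 15*1 = (-11 + 49) + 15 = 38 + 15 = 53)
z(o) = (4 + o)**2
1/z(y) = 1/((4 + 53)**2) = 1/(57**2) = 1/3249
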